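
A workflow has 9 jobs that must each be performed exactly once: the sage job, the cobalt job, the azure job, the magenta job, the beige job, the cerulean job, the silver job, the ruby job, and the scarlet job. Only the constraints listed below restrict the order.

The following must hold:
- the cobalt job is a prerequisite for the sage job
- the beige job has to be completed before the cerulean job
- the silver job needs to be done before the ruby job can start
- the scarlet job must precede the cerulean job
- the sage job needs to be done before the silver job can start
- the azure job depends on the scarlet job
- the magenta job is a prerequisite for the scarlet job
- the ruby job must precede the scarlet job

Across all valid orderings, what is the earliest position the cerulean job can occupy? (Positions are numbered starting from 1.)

Working backwards through the constraints from the cerulean job, its full set of required predecessors is the sage job, the cobalt job, the magenta job, the beige job, the silver job, the ruby job, the scarlet job — 7 of them.
So at minimum 7 jobs come before the cerulean job, putting the cerulean job no earlier than position 8. That position is achievable by scheduling exactly those predecessors first.

8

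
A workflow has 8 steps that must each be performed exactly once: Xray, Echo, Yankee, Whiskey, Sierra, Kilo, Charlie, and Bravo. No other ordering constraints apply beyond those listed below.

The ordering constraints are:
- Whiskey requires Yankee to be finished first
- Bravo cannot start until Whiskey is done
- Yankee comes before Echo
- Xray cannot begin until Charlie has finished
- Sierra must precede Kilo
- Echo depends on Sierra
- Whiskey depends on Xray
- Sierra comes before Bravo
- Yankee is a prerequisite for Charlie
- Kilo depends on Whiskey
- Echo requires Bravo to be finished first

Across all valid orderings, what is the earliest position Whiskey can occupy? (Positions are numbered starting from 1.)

4

Working backwards through the constraints from Whiskey, its full set of required predecessors is Xray, Yankee, Charlie — 3 of them.
So at minimum 3 steps come before Whiskey, putting Whiskey no earlier than position 4. That position is achievable by scheduling exactly those predecessors first.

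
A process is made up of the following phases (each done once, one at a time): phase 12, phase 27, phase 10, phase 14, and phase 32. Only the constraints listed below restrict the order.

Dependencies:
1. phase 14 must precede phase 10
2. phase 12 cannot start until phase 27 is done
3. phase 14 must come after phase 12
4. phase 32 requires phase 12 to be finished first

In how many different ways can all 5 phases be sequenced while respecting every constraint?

Only phase 27 has no prerequisites, so it must go first.
Systematically extending each partial ordering one phase at a time and counting, there are 3 complete orderings.

3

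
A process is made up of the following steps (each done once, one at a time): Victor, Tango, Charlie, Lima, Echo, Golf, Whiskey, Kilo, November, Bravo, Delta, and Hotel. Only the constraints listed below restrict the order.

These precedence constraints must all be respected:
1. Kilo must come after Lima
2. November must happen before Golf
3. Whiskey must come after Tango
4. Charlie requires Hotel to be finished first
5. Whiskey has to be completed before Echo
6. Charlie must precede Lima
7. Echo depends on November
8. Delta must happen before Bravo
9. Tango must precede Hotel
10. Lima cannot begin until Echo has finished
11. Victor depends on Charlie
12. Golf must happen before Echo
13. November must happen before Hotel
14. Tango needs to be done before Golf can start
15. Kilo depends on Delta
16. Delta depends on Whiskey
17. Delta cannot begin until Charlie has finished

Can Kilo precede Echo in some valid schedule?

No

Following Echo → Lima → Kilo, Echo must precede Kilo in every valid ordering.
Hence Kilo can never be scheduled before Echo.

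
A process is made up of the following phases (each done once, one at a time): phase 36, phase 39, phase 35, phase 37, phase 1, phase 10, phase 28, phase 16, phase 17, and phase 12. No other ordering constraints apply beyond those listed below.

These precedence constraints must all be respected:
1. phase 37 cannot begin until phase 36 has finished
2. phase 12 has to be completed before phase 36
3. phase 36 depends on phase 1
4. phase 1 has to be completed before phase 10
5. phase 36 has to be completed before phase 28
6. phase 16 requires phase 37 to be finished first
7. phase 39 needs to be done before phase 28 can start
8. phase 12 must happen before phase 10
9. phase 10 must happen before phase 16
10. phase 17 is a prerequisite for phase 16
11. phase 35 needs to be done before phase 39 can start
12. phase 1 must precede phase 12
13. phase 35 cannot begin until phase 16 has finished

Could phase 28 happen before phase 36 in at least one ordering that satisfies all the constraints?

The constraints give a chain phase 36 → phase 28, which forces phase 36 before phase 28.
So no valid ordering can have phase 28 before phase 36.

No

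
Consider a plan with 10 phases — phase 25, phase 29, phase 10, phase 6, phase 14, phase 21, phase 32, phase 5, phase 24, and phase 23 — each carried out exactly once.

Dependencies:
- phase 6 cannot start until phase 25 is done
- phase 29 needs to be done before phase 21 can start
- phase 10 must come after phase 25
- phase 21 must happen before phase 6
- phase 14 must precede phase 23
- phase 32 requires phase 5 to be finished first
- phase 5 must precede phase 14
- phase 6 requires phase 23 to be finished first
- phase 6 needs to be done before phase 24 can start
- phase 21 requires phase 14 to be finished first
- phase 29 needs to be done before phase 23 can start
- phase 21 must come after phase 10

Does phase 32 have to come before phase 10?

No

No chain of constraints connects phase 32 to phase 10 in either direction.
So phase 32 can come before phase 10 or after — it is not forced.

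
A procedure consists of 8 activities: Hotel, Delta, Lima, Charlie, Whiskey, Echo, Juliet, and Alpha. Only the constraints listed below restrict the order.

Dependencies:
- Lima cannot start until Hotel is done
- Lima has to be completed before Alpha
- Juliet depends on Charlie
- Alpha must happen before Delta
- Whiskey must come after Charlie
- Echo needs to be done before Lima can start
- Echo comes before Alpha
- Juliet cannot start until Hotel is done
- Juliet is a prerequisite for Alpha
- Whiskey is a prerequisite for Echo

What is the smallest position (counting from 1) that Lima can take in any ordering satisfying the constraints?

5

Working backwards through the constraints from Lima, its full set of required predecessors is Hotel, Charlie, Whiskey, Echo — 4 of them.
So at minimum 4 activities come before Lima, putting Lima no earlier than position 5. That position is achievable by scheduling exactly those predecessors first.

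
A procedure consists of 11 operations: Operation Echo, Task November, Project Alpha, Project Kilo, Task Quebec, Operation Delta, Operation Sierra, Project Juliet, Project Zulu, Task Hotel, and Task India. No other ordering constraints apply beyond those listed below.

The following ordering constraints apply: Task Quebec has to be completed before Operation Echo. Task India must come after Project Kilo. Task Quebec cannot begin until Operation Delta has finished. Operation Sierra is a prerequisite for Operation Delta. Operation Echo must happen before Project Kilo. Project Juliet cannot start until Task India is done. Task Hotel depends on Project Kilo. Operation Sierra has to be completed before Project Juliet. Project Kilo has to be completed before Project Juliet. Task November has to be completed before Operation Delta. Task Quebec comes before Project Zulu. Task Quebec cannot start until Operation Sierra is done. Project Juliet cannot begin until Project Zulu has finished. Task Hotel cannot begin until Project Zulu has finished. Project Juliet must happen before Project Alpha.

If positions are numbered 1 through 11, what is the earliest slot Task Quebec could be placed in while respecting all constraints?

The operations that are forced before Task Quebec, directly or transitively, are Task November, Operation Delta, Operation Sierra. That's 3 operations.
So at minimum 3 operations come before Task Quebec, putting Task Quebec no earlier than position 4. That position is achievable by scheduling exactly those predecessors first.

4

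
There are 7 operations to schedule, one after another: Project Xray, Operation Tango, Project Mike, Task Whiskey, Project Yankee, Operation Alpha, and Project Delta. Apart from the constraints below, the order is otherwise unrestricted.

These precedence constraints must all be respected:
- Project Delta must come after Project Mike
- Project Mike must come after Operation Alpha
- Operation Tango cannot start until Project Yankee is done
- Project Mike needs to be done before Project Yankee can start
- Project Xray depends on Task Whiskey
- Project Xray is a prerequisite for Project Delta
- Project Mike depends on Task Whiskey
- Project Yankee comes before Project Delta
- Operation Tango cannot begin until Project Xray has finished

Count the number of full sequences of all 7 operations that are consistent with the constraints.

14

The operations with no prerequisites are Task Whiskey, Operation Alpha; any of them can be placed first.
Enumerating by repeatedly choosing an available operation (one whose prerequisites are all placed) gives 14 distinct complete orderings.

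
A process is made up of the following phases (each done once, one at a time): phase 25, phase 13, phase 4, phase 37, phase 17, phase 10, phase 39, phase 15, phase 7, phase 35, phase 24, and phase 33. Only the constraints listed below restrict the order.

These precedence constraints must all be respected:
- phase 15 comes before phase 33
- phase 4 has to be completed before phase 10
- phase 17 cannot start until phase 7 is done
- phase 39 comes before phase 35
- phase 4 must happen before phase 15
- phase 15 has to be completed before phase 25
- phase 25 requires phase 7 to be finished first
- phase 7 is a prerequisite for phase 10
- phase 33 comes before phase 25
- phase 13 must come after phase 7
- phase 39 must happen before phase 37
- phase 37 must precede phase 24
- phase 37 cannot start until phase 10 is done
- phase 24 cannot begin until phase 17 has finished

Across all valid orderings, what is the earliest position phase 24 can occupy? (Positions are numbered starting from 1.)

Every phase that must precede phase 24 has to come before it. Tracing all chains that end at phase 24, those phases are: phase 4, phase 37, phase 17, phase 10, phase 39, phase 7 — 6 in total.
With 6 mandatory predecessors, the earliest phase 24 can sit is position 6+1 = 7, and placing just those 6 first achieves it.

7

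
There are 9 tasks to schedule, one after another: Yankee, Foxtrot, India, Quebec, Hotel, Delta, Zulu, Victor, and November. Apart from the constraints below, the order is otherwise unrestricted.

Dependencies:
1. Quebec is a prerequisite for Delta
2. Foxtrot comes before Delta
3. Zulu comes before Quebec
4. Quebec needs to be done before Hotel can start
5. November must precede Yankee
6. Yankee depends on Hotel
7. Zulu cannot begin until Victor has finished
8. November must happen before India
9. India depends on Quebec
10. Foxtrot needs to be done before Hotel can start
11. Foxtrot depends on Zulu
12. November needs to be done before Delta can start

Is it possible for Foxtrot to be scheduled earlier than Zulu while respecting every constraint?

No

Following Zulu → Foxtrot, Zulu must precede Foxtrot in every valid ordering.
Hence Foxtrot can never be scheduled before Zulu.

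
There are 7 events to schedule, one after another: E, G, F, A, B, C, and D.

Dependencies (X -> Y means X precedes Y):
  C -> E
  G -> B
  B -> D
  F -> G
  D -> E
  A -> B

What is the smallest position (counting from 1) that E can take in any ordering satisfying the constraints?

7

Working backwards through the constraints from E, its full set of required predecessors is G, F, A, B, C, D — 6 of them.
So at minimum 6 events come before E, putting E no earlier than position 7. That position is achievable by scheduling exactly those predecessors first.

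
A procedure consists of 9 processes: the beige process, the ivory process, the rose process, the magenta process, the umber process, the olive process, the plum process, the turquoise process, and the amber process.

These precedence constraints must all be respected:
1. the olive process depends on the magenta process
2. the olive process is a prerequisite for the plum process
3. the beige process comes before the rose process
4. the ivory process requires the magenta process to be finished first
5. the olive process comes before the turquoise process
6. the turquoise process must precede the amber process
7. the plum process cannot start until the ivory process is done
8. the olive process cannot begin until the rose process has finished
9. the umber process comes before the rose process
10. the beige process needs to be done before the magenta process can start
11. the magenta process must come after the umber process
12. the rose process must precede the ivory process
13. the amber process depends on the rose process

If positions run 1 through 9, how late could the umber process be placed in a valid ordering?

2

Following every chain forward from the umber process, the processes that must come later are the ivory process, the rose process, the magenta process, the olive process, the plum process, the turquoise process, the amber process — 7 of them.
With 7 mandatory successors out of 9 processes total, the latest slot for the umber process is 9−7 = 2, and it's reachable by doing all non-successors before the umber process.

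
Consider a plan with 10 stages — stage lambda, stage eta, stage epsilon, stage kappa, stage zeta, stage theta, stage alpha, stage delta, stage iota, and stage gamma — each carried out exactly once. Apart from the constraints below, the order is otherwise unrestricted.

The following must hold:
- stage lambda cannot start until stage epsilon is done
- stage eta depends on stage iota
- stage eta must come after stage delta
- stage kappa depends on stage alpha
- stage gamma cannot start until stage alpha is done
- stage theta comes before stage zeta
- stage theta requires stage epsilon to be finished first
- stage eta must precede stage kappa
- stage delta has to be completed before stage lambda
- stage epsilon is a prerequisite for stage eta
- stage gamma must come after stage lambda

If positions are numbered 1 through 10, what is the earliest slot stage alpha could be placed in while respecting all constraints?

Nothing is required before stage alpha; it can be the very first stage.

1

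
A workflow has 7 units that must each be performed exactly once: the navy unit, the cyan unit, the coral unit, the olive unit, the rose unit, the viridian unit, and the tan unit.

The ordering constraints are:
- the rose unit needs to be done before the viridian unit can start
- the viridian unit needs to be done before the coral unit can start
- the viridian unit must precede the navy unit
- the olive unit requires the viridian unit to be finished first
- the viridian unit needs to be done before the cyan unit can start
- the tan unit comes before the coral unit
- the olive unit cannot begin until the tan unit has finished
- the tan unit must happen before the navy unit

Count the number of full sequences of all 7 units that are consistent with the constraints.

2 units have no prerequisites (the rose unit, the tan unit), so any of them could come first.
Counting all ways to extend the partial order to a total order gives 78.

78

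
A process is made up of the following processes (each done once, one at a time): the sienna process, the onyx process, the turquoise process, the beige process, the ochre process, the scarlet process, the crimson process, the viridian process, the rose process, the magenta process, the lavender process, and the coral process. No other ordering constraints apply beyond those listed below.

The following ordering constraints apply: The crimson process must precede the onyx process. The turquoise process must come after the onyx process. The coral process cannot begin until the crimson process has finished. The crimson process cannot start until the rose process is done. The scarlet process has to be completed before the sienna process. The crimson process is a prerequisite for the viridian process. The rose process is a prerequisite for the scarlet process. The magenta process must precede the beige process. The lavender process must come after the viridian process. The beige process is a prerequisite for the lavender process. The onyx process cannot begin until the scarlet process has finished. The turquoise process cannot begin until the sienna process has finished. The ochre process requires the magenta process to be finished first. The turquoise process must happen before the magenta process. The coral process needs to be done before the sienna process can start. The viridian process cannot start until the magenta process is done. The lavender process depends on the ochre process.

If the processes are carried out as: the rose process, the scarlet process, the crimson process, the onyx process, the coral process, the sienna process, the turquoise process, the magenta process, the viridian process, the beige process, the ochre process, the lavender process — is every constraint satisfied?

Every stated constraint is respected: the crimson process sits at position 3, ahead of the viridian process at position 9, and each of the other listed pairs likewise has the predecessor earlier in the sequence.

Yes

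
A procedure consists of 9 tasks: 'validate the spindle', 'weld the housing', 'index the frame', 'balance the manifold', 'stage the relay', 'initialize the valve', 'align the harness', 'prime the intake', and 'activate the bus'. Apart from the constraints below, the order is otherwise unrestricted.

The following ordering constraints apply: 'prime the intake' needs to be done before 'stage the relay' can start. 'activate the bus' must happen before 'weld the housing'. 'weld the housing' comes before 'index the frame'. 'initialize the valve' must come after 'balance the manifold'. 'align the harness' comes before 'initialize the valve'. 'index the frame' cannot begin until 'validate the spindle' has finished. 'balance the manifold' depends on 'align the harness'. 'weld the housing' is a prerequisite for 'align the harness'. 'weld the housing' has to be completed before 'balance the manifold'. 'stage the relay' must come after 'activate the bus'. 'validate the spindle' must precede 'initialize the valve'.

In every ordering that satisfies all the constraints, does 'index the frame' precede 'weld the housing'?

No

The constraints actually force 'weld the housing' before 'index the frame' (via 'weld the housing' → 'index the frame'), not the other way around.
So 'index the frame' does not have to come before 'weld the housing' — it cannot.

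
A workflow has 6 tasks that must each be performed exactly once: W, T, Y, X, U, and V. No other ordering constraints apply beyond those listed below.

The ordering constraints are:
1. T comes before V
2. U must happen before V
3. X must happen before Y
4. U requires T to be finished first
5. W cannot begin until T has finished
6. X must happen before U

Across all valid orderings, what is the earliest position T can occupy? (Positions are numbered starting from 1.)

1

Nothing is required before T; it can be the very first task.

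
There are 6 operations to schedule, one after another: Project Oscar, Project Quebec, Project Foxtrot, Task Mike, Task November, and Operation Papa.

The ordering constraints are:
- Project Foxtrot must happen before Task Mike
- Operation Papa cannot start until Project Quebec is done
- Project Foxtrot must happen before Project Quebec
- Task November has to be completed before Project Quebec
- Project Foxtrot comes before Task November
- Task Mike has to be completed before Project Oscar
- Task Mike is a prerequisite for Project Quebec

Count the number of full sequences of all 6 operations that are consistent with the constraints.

Only Project Foxtrot has no prerequisites, so it must go first.
Enumerating by repeatedly choosing an available operation (one whose prerequisites are all placed) gives 7 distinct complete orderings.

7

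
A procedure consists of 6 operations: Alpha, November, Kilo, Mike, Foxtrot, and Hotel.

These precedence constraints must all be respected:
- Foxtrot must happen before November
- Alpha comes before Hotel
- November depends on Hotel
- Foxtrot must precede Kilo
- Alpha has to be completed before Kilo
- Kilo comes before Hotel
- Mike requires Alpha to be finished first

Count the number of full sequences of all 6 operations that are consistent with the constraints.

9

2 operations have no prerequisites (Alpha, Foxtrot), so any of them could come first.
Systematically extending each partial ordering one operation at a time and counting, there are 9 complete orderings.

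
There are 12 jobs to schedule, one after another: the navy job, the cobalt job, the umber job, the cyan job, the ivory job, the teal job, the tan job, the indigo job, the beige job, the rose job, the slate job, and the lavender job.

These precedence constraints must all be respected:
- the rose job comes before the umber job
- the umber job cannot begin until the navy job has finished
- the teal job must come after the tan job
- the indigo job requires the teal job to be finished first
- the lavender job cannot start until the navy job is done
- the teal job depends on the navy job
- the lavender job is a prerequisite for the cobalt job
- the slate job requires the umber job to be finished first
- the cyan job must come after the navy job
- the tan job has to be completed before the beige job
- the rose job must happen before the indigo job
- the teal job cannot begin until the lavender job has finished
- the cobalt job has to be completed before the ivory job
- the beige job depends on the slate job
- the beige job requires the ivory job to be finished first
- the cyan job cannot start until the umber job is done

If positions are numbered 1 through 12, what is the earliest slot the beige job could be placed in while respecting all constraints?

The jobs that are forced before the beige job, directly or transitively, are the navy job, the cobalt job, the umber job, the ivory job, the tan job, the rose job, the slate job, the lavender job. That's 8 jobs.
So at minimum 8 jobs come before the beige job, putting the beige job no earlier than position 9. That position is achievable by scheduling exactly those predecessors first.

9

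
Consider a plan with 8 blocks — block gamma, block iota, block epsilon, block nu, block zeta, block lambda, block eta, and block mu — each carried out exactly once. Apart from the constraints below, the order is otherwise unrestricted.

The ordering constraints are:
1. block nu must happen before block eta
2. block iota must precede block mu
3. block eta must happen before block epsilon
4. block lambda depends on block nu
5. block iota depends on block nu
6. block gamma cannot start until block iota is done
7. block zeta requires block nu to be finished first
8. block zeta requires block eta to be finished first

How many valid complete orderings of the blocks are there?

Only block nu has no prerequisites, so it must go first.
Enumerating by repeatedly choosing an available block (one whose prerequisites are all placed) gives 560 distinct complete orderings.

560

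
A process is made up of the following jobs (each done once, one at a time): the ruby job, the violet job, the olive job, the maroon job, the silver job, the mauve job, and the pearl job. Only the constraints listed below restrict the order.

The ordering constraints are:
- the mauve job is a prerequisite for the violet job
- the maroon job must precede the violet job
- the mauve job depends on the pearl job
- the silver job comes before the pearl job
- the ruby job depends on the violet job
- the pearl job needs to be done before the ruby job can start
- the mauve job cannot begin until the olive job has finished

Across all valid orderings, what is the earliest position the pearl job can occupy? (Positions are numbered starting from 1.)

Working backwards through the constraints from the pearl job, its only required predecessor is the silver job.
So at minimum 1 job comes before the pearl job, putting the pearl job no earlier than position 2. That position is achievable by scheduling exactly that predecessor first.

2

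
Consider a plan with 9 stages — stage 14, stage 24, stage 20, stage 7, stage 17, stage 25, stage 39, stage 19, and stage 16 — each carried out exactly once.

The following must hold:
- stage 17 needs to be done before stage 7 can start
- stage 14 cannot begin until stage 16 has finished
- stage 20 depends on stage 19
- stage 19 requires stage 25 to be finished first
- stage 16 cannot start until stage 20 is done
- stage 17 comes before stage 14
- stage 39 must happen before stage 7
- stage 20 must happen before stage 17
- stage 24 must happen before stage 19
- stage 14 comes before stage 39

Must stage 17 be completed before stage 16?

No

Stage 17 and stage 16 are not related by any chain of constraints.
So stage 17 can come before stage 16 or after — it is not forced.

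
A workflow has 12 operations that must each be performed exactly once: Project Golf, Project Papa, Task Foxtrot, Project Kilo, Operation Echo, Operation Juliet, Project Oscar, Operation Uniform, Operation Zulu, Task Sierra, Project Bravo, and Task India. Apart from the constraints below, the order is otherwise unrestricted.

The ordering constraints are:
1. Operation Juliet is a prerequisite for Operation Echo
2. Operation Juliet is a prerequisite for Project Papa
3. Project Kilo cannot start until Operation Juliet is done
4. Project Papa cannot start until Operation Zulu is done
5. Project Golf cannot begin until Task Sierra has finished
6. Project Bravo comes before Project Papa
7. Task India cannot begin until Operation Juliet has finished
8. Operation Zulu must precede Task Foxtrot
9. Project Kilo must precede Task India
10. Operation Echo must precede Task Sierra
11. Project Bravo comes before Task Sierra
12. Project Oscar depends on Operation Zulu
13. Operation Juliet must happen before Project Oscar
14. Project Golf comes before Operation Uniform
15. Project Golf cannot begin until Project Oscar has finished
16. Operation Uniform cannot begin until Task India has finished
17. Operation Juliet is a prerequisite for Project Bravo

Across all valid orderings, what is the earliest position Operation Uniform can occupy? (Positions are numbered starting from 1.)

The operations that are forced before Operation Uniform, directly or transitively, are Project Golf, Project Kilo, Operation Echo, Operation Juliet, Project Oscar, Operation Zulu, Task Sierra, Project Bravo, Task India. That's 9 operations.
With 9 mandatory predecessors, the earliest Operation Uniform can sit is position 9+1 = 10, and placing just those 9 first achieves it.

10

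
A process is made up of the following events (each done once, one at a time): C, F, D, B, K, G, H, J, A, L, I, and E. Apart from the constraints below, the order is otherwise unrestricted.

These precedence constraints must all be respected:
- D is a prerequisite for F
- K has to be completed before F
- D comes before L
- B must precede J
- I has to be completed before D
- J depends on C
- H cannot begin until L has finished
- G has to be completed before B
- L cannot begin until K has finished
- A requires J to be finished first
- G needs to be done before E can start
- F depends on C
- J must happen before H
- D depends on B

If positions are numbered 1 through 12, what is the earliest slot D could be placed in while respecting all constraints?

4

Working backwards through the constraints from D, its full set of required predecessors is B, G, I — 3 of them.
With 3 mandatory predecessors, the earliest D can sit is position 3+1 = 4, and placing just those 3 first achieves it.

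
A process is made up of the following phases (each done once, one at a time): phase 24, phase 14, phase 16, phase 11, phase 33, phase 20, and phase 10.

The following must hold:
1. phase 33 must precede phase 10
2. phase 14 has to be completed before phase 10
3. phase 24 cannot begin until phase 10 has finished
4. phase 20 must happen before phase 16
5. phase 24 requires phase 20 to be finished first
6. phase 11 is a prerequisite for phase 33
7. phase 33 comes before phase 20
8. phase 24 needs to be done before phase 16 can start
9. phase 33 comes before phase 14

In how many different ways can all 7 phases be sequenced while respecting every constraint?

3

Phase 11 is the only phase with nothing required before it, so every ordering starts there.
Counting all ways to extend the partial order to a total order gives 3.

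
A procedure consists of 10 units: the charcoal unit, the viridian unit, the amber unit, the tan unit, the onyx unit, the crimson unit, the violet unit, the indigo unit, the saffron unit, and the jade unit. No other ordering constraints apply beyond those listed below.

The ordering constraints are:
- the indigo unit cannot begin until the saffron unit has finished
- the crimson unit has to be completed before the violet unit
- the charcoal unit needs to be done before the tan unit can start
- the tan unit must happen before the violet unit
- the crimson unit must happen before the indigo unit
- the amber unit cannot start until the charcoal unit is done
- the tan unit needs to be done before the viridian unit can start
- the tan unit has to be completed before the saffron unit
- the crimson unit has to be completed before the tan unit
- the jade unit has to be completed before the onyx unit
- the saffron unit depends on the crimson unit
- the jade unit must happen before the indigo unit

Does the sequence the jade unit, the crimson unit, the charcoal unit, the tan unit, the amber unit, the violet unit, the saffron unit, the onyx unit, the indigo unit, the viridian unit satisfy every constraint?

Yes

Every stated constraint is respected: the jade unit sits at position 1, ahead of the indigo unit at position 9, and each of the other listed pairs likewise has the predecessor earlier in the sequence.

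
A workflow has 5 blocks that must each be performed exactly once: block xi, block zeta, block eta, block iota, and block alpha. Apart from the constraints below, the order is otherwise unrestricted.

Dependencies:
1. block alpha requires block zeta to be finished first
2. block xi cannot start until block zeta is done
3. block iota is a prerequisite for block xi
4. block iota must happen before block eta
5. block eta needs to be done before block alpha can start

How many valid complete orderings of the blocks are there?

2 blocks have no prerequisites (block zeta, block iota), so any of them could come first.
Enumerating by repeatedly choosing an available block (one whose prerequisites are all placed) gives 8 distinct complete orderings.

8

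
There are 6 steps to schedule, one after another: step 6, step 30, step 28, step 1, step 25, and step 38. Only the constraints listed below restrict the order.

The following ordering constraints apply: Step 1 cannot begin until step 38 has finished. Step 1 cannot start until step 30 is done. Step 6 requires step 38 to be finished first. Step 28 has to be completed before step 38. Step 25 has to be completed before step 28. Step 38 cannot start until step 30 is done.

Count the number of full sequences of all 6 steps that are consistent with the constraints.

2 steps have no prerequisites (step 30, step 25), so any of them could come first.
Enumerating by repeatedly choosing an available step (one whose prerequisites are all placed) gives 6 distinct complete orderings.

6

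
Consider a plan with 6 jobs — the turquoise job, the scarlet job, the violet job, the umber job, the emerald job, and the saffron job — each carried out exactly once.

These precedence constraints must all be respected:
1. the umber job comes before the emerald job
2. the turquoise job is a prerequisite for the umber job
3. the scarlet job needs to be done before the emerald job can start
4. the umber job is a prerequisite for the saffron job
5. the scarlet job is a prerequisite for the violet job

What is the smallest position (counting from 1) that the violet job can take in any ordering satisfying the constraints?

The only job forced before the violet job (directly or transitively) is the scarlet job.
So at minimum 1 job comes before the violet job, putting the violet job no earlier than position 2. That position is achievable by scheduling exactly that predecessor first.

2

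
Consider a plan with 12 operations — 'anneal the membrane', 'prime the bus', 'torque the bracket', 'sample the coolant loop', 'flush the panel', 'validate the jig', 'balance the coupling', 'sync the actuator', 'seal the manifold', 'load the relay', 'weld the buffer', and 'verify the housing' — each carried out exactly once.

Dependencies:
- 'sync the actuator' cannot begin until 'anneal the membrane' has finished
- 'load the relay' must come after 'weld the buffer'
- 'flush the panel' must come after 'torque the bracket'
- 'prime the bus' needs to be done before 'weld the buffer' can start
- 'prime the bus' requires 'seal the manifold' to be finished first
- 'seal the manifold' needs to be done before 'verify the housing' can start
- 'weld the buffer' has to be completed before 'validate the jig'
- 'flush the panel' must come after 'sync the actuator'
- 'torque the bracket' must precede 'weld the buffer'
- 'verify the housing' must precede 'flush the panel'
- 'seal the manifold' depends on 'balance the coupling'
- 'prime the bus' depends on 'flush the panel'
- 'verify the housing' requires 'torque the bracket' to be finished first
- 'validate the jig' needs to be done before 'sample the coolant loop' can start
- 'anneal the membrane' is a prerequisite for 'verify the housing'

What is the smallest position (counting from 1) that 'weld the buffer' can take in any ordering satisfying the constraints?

9

Working backwards through the constraints from 'weld the buffer', its full set of required predecessors is 'anneal the membrane', 'prime the bus', 'torque the bracket', 'flush the panel', 'balance the coupling', 'sync the actuator', 'seal the manifold', 'verify the housing' — 8 of them.
So at minimum 8 operations come before 'weld the buffer', putting 'weld the buffer' no earlier than position 9. That position is achievable by scheduling exactly those predecessors first.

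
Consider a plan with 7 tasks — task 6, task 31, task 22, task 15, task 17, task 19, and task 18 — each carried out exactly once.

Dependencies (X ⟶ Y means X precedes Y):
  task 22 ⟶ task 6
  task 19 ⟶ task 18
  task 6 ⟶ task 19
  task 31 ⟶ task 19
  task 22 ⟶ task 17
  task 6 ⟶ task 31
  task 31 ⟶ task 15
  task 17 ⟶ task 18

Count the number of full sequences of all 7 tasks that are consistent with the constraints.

14

Task 22 is the only task with nothing required before it, so every ordering starts there.
Counting all ways to extend the partial order to a total order gives 14.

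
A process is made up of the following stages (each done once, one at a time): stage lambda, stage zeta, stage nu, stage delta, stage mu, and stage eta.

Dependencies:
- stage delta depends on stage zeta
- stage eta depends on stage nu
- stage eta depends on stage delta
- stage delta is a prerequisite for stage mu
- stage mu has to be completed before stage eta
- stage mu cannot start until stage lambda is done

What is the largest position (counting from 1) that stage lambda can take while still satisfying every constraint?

The stages that are forced after stage lambda, directly or by a chain of constraints, are stage mu, stage eta. That's 2 stages.
With 2 mandatory successors out of 6 stages total, the latest slot for stage lambda is 6−2 = 4, and it's reachable by doing all non-successors before stage lambda.

4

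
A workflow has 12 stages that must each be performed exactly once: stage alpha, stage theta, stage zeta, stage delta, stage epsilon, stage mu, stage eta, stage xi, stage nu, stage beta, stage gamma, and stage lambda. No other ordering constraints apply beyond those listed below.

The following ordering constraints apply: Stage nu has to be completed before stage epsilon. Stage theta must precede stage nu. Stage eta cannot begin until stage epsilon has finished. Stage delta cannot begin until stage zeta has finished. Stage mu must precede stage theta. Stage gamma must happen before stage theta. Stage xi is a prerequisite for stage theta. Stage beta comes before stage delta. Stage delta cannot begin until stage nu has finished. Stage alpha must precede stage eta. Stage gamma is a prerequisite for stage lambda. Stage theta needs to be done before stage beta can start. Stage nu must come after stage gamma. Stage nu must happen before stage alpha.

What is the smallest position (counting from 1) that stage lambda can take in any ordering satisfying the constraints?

2

Working backwards through the constraints from stage lambda, its only required predecessor is stage gamma.
So at minimum 1 stage comes before stage lambda, putting stage lambda no earlier than position 2. That position is achievable by scheduling exactly that predecessor first.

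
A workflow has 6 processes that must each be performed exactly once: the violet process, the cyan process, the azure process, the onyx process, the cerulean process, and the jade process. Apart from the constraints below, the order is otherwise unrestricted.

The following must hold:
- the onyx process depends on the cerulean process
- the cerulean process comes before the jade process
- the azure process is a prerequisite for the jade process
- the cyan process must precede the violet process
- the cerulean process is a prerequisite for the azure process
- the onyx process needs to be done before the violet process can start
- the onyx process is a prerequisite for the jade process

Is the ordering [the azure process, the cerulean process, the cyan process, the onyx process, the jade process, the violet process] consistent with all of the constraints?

No

In the proposed order, the azure process appears before the cerulean process.
But one of the constraints requires the cerulean process before the azure process, so this ordering violates it.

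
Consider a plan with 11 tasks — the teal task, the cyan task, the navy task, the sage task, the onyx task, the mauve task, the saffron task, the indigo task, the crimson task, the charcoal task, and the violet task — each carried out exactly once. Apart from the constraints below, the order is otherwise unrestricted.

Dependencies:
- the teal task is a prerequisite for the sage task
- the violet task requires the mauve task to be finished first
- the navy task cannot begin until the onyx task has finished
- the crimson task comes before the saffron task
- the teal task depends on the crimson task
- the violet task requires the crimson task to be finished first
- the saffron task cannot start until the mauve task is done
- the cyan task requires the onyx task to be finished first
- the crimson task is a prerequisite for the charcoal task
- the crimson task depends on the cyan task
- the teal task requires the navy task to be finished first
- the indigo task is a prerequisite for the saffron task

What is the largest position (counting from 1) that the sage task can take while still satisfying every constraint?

11

The sage task has no required successors, so nothing stops it from going last (position 11).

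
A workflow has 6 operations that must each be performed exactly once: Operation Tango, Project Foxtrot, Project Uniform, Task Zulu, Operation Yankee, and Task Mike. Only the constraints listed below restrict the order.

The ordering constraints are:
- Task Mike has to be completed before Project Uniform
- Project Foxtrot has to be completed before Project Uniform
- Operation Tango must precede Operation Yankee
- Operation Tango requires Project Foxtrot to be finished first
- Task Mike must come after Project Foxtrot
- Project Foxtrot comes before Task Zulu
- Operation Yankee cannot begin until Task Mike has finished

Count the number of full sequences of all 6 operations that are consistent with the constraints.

Only Project Foxtrot has no prerequisites, so it must go first.
Enumerating by repeatedly choosing an available operation (one whose prerequisites are all placed) gives 25 distinct complete orderings.

25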